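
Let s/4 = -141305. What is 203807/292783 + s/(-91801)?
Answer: 184196493667/26877772183 ≈ 6.8531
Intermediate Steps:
s = -565220 (s = 4*(-141305) = -565220)
203807/292783 + s/(-91801) = 203807/292783 - 565220/(-91801) = 203807*(1/292783) - 565220*(-1/91801) = 203807/292783 + 565220/91801 = 184196493667/26877772183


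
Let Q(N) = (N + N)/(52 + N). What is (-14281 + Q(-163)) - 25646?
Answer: -4431571/111 ≈ -39924.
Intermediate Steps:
Q(N) = 2*N/(52 + N) (Q(N) = (2*N)/(52 + N) = 2*N/(52 + N))
(-14281 + Q(-163)) - 25646 = (-14281 + 2*(-163)/(52 - 163)) - 25646 = (-14281 + 2*(-163)/(-111)) - 25646 = (-14281 + 2*(-163)*(-1/111)) - 25646 = (-14281 + 326/111) - 25646 = -1584865/111 - 25646 = -4431571/111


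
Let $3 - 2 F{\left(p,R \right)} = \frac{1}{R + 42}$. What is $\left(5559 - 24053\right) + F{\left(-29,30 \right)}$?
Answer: $- \frac{2662921}{144} \approx -18493.0$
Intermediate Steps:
$F{\left(p,R \right)} = \frac{3}{2} - \frac{1}{2 \left(42 + R\right)}$ ($F{\left(p,R \right)} = \frac{3}{2} - \frac{1}{2 \left(R + 42\right)} = \frac{3}{2} - \frac{1}{2 \left(42 + R\right)}$)
$\left(5559 - 24053\right) + F{\left(-29,30 \right)} = \left(5559 - 24053\right) + \frac{125 + 3 \cdot 30}{2 \left(42 + 30\right)} = -18494 + \frac{125 + 90}{2 \cdot 72} = -18494 + \frac{1}{2} \cdot \frac{1}{72} \cdot 215 = -18494 + \frac{215}{144} = - \frac{2662921}{144}$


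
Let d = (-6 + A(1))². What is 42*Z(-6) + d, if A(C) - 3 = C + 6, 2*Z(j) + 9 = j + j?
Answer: -425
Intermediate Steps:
Z(j) = -9/2 + j (Z(j) = -9/2 + (j + j)/2 = -9/2 + (2*j)/2 = -9/2 + j)
A(C) = 9 + C (A(C) = 3 + (C + 6) = 3 + (6 + C) = 9 + C)
d = 16 (d = (-6 + (9 + 1))² = (-6 + 10)² = 4² = 16)
42*Z(-6) + d = 42*(-9/2 - 6) + 16 = 42*(-21/2) + 16 = -441 + 16 = -425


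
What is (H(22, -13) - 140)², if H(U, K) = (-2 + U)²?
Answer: 67600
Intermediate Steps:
(H(22, -13) - 140)² = ((-2 + 22)² - 140)² = (20² - 140)² = (400 - 140)² = 260² = 67600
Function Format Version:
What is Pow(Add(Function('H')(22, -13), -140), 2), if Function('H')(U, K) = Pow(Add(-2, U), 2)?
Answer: 67600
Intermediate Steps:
Pow(Add(Function('H')(22, -13), -140), 2) = Pow(Add(Pow(Add(-2, 22), 2), -140), 2) = Pow(Add(Pow(20, 2), -140), 2) = Pow(Add(400, -140), 2) = Pow(260, 2) = 67600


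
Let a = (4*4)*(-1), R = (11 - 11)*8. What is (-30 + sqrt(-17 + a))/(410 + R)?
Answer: -3/41 + I*sqrt(33)/410 ≈ -0.073171 + 0.014011*I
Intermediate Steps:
R = 0 (R = 0*8 = 0)
a = -16 (a = 16*(-1) = -16)
(-30 + sqrt(-17 + a))/(410 + R) = (-30 + sqrt(-17 - 16))/(410 + 0) = (-30 + sqrt(-33))/410 = (-30 + I*sqrt(33))*(1/410) = -3/41 + I*sqrt(33)/410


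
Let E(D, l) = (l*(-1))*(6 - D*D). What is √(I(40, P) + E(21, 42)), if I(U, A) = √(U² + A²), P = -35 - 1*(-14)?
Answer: √(18270 + √2041) ≈ 135.33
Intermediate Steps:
E(D, l) = -l*(6 - D²) (E(D, l) = (-l)*(6 - D²) = -l*(6 - D²))
P = -21 (P = -35 + 14 = -21)
I(U, A) = √(A² + U²)
√(I(40, P) + E(21, 42)) = √(√((-21)² + 40²) + 42*(-6 + 21²)) = √(√(441 + 1600) + 42*(-6 + 441)) = √(√2041 + 42*435) = √(√2041 + 18270) = √(18270 + √2041)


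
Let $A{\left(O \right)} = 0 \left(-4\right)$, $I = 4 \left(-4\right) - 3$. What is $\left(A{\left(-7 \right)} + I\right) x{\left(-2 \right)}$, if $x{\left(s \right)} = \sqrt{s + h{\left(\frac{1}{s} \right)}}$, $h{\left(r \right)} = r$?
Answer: $- \frac{19 i \sqrt{10}}{2} \approx - 30.042 i$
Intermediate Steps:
$I = -19$ ($I = -16 - 3 = -19$)
$A{\left(O \right)} = 0$
$x{\left(s \right)} = \sqrt{s + \frac{1}{s}}$
$\left(A{\left(-7 \right)} + I\right) x{\left(-2 \right)} = \left(0 - 19\right) \sqrt{-2 + \frac{1}{-2}} = - 19 \sqrt{-2 - \frac{1}{2}} = - 19 \sqrt{- \frac{5}{2}} = - 19 \frac{i \sqrt{10}}{2} = - \frac{19 i \sqrt{10}}{2}$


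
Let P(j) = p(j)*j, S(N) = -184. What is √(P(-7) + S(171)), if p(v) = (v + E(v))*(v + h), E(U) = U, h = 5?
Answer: 2*I*√95 ≈ 19.494*I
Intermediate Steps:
p(v) = 2*v*(5 + v) (p(v) = (v + v)*(v + 5) = (2*v)*(5 + v) = 2*v*(5 + v))
P(j) = 2*j²*(5 + j) (P(j) = (2*j*(5 + j))*j = 2*j²*(5 + j))
√(P(-7) + S(171)) = √(2*(-7)²*(5 - 7) - 184) = √(2*49*(-2) - 184) = √(-196 - 184) = √(-380) = 2*I*√95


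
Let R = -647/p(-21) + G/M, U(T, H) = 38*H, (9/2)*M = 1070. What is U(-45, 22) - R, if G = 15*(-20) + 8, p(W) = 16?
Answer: 7512817/8560 ≈ 877.67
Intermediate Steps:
M = 2140/9 (M = (2/9)*1070 = 2140/9 ≈ 237.78)
G = -292 (G = -300 + 8 = -292)
R = -356657/8560 (R = -647/16 - 292/2140/9 = -647*1/16 - 292*9/2140 = -647/16 - 657/535 = -356657/8560 ≈ -41.666)
U(-45, 22) - R = 38*22 - 1*(-356657/8560) = 836 + 356657/8560 = 7512817/8560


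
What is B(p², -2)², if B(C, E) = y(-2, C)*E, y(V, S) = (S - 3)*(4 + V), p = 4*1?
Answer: 2704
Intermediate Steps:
p = 4
y(V, S) = (-3 + S)*(4 + V)
B(C, E) = E*(-6 + 2*C) (B(C, E) = (-12 - 3*(-2) + 4*C + C*(-2))*E = (-12 + 6 + 4*C - 2*C)*E = (-6 + 2*C)*E = E*(-6 + 2*C))
B(p², -2)² = (2*(-2)*(-3 + 4²))² = (2*(-2)*(-3 + 16))² = (2*(-2)*13)² = (-52)² = 2704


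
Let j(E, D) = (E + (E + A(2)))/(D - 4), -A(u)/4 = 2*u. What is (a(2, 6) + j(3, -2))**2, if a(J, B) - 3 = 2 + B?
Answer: 1444/9 ≈ 160.44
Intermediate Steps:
A(u) = -8*u
a(J, B) = 5 + B (a(J, B) = 3 + (2 + B) = 5 + B)
j(E, D) = (-16 + 2*E)/(-4 + D) (j(E, D) = (E + (E - 8*2))/(D - 4) = (E + (E - 16))/(-4 + D) = (E + (-16 + E))/(-4 + D) = (-16 + 2*E)/(-4 + D))
(a(2, 6) + j(3, -2))**2 = ((5 + 6) + 2*(-8 + 3)/(-4 - 2))**2 = (11 + 2*(-5)/(-6))**2 = (11 + 2*(-1/6)*(-5))**2 = (11 + 5/3)**2 = (38/3)**2 = 1444/9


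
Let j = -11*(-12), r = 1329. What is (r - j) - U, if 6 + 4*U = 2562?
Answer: 558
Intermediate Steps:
U = 639 (U = -3/2 + (¼)*2562 = -3/2 + 1281/2 = 639)
j = 132
(r - j) - U = (1329 - 1*132) - 1*639 = (1329 - 132) - 639 = 1197 - 639 = 558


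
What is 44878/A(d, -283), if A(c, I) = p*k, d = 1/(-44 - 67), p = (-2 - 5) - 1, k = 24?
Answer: -22439/96 ≈ -233.74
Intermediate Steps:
p = -8 (p = -7 - 1 = -8)
d = -1/111 (d = 1/(-111) = -1/111 ≈ -0.0090090)
A(c, I) = -192 (A(c, I) = -8*24 = -192)
44878/A(d, -283) = 44878/(-192) = 44878*(-1/192) = -22439/96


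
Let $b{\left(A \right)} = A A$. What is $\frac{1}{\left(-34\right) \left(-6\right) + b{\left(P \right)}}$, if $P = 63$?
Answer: $\frac{1}{4173} \approx 0.00023964$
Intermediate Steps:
$b{\left(A \right)} = A^{2}$
$\frac{1}{\left(-34\right) \left(-6\right) + b{\left(P \right)}} = \frac{1}{\left(-34\right) \left(-6\right) + 63^{2}} = \frac{1}{204 + 3969} = \frac{1}{4173}$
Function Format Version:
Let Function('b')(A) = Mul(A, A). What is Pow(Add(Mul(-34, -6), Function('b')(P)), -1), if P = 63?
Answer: Rational(1, 4173) ≈ 0.00023964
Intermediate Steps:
Function('b')(A) = Pow(A, 2)
Pow(Add(Mul(-34, -6), Function('b')(P)), -1) = Pow(Add(Mul(-34, -6), Pow(63, 2)), -1) = Pow(Add(204, 3969), -1) = Pow(4173, -1) = Rational(1, 4173)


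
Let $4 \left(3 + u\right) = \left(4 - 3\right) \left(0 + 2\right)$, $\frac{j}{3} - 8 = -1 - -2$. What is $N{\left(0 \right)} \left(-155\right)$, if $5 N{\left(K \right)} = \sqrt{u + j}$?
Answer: $- \frac{217 \sqrt{2}}{2} \approx -153.44$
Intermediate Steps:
$j = 27$ ($j = 24 + 3 \left(-1 - -2\right) = 24 + 3 \left(-1 + 2\right) = 24 + 3 \cdot 1 = 24 + 3 = 27$)
$u = - \frac{5}{2}$ ($u = -3 + \frac{\left(4 - 3\right) \left(0 + 2\right)}{4} = -3 + \frac{1 \cdot 2}{4} = -3 + \frac{1}{4} \cdot 2 = -3 + \frac{1}{2} = - \frac{5}{2} \approx -2.5$)
$N{\left(K \right)} = \frac{7 \sqrt{2}}{10}$ ($N{\left(K \right)} = \frac{\sqrt{- \frac{5}{2} + 27}}{5} = \frac{\sqrt{\frac{49}{2}}}{5} = \frac{\frac{7}{2} \sqrt{2}}{5} = \frac{7 \sqrt{2}}{10}$)
$N{\left(0 \right)} \left(-155\right) = \frac{7 \sqrt{2}}{10} \left(-155\right) = - \frac{217 \sqrt{2}}{2}$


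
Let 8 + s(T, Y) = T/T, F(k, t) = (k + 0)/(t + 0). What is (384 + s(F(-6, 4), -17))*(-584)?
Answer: -220168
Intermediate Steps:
F(k, t) = k/t
s(T, Y) = -7 (s(T, Y) = -8 + T/T = -8 + 1 = -7)
(384 + s(F(-6, 4), -17))*(-584) = (384 - 7)*(-584) = 377*(-584) = -220168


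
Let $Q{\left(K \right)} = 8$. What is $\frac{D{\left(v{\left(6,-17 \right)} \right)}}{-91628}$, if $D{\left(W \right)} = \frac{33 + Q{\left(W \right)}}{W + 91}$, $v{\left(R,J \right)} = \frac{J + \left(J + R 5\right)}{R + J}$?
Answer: $- \frac{451}{92086140} \approx -4.8976 \cdot 10^{-6}$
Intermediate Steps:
$v{\left(R,J \right)} = \frac{2 J + 5 R}{J + R}$ ($v{\left(R,J \right)} = \frac{J + \left(J + 5 R\right)}{J + R} = \frac{2 J + 5 R}{J + R}$)
$D{\left(W \right)} = \frac{41}{91 + W}$ ($D{\left(W \right)} = \frac{33 + 8}{W + 91} = \frac{41}{91 + W}$)
$\frac{D{\left(v{\left(6,-17 \right)} \right)}}{-91628} = \frac{41 \frac{1}{91 + \frac{2 \left(-17\right) + 5 \cdot 6}{-17 + 6}}}{-91628} = \frac{41}{91 + \frac{-34 + 30}{-11}} \left(- \frac{1}{91628}\right) = \frac{41}{91 - - \frac{4}{11}} \left(- \frac{1}{91628}\right) = \frac{41}{91 + \frac{4}{11}} \left(- \frac{1}{91628}\right) = \frac{41}{\frac{1005}{11}} \left(- \frac{1}{91628}\right) = 41 \cdot \frac{11}{1005} \left(- \frac{1}{91628}\right) = \frac{451}{1005} \left(- \frac{1}{91628}\right) = - \frac{451}{92086140}$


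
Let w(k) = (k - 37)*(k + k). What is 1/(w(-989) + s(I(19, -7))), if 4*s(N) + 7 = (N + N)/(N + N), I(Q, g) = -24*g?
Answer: 2/4058853 ≈ 4.9275e-7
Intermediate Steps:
s(N) = -3/2 (s(N) = -7/4 + ((N + N)/(N + N))/4 = -7/4 + ((2*N)/((2*N)))/4 = -7/4 + ((2*N)*(1/(2*N)))/4 = -7/4 + (¼)*1 = -7/4 + ¼ = -3/2)
w(k) = 2*k*(-37 + k) (w(k) = (-37 + k)*(2*k) = 2*k*(-37 + k))
1/(w(-989) + s(I(19, -7))) = 1/(2*(-989)*(-37 - 989) - 3/2) = 1/(2*(-989)*(-1026) - 3/2) = 1/(2029428 - 3/2) = 1/(4058853/2) = 2/4058853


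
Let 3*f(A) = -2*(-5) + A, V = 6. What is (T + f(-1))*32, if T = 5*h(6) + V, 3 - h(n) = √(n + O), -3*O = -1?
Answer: 768 - 160*√57/3 ≈ 365.34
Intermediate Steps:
O = ⅓ (O = -⅓*(-1) = ⅓ ≈ 0.33333)
h(n) = 3 - √(⅓ + n) (h(n) = 3 - √(n + ⅓) = 3 - √(⅓ + n))
T = 21 - 5*√57/3 (T = 5*(3 - √(3 + 9*6)/3) + 6 = 5*(3 - √(3 + 54)/3) + 6 = 5*(3 - √57/3) + 6 = (15 - 5*√57/3) + 6 = 21 - 5*√57/3 ≈ 8.4169)
f(A) = 10/3 + A/3 (f(A) = (-2*(-5) + A)/3 = (10 + A)/3 = 10/3 + A/3)
(T + f(-1))*32 = ((21 - 5*√57/3) + (10/3 + (⅓)*(-1)))*32 = ((21 - 5*√57/3) + (10/3 - ⅓))*32 = ((21 - 5*√57/3) + 3)*32 = (24 - 5*√57/3)*32 = 768 - 160*√57/3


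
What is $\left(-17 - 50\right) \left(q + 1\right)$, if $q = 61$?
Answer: $-4154$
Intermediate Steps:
$\left(-17 - 50\right) \left(q + 1\right) = \left(-17 - 50\right) \left(61 + 1\right) = \left(-67\right) 62 = -4154$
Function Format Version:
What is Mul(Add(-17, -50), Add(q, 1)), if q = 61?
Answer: -4154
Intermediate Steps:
Mul(Add(-17, -50), Add(q, 1)) = Mul(Add(-17, -50), Add(61, 1)) = Mul(-67, 62) = -4154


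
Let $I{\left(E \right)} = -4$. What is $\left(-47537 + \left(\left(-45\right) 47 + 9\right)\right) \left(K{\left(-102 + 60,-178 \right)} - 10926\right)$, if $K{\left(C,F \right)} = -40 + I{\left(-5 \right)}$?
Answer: $544583710$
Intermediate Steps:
$K{\left(C,F \right)} = -44$ ($K{\left(C,F \right)} = -40 - 4 = -44$)
$\left(-47537 + \left(\left(-45\right) 47 + 9\right)\right) \left(K{\left(-102 + 60,-178 \right)} - 10926\right) = \left(-47537 + \left(\left(-45\right) 47 + 9\right)\right) \left(-44 - 10926\right) = \left(-47537 + \left(-2115 + 9\right)\right) \left(-10970\right) = \left(-47537 - 2106\right) \left(-10970\right) = \left(-49643\right) \left(-10970\right) = 544583710$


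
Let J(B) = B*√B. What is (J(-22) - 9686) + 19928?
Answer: 10242 - 22*I*√22 ≈ 10242.0 - 103.19*I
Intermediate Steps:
J(B) = B^(3/2)
(J(-22) - 9686) + 19928 = ((-22)^(3/2) - 9686) + 19928 = (-22*I*√22 - 9686) + 19928 = (-9686 - 22*I*√22) + 19928 = 10242 - 22*I*√22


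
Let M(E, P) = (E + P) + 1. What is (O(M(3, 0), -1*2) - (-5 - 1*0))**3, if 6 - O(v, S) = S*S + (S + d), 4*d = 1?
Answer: 42875/64 ≈ 669.92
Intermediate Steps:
d = 1/4 (d = (1/4)*1 = 1/4 ≈ 0.25000)
M(E, P) = 1 + E + P
O(v, S) = 23/4 - S - S**2 (O(v, S) = 6 - (S*S + (S + 1/4)) = 6 - (S**2 + (1/4 + S)) = 6 - (1/4 + S + S**2) = 6 + (-1/4 - S - S**2) = 23/4 - S - S**2)
(O(M(3, 0), -1*2) - (-5 - 1*0))**3 = ((23/4 - (-1)*2 - (-1*2)**2) - (-5 - 1*0))**3 = ((23/4 - 1*(-2) - 1*(-2)**2) - (-5 + 0))**3 = ((23/4 + 2 - 1*4) - 1*(-5))**3 = ((23/4 + 2 - 4) + 5)**3 = (15/4 + 5)**3 = (35/4)**3 = 42875/64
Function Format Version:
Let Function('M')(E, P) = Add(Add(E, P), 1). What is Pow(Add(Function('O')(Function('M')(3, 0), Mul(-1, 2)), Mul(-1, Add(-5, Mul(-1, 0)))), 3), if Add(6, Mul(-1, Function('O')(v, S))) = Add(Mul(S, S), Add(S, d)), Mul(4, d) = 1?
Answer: Rational(42875, 64) ≈ 669.92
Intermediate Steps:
d = Rational(1, 4) (d = Mul(Rational(1, 4), 1) = Rational(1, 4) ≈ 0.25000)
Function('M')(E, P) = Add(1, E, P)
Function('O')(v, S) = Add(Rational(23, 4), Mul(-1, S), Mul(-1, Pow(S, 2))) (Function('O')(v, S) = Add(6, Mul(-1, Add(Mul(S, S), Add(S, Rational(1, 4))))) = Add(6, Mul(-1, Add(Pow(S, 2), Add(Rational(1, 4), S)))) = Add(6, Mul(-1, Add(Rational(1, 4), S, Pow(S, 2)))) = Add(6, Add(Rational(-1, 4), Mul(-1, S), Mul(-1, Pow(S, 2)))) = Add(Rational(23, 4), Mul(-1, S), Mul(-1, Pow(S, 2))))
Pow(Add(Function('O')(Function('M')(3, 0), Mul(-1, 2)), Mul(-1, Add(-5, Mul(-1, 0)))), 3) = Pow(Add(Add(Rational(23, 4), Mul(-1, Mul(-1, 2)), Mul(-1, Pow(Mul(-1, 2), 2))), Mul(-1, Add(-5, Mul(-1, 0)))), 3) = Pow(Add(Add(Rational(23, 4), Mul(-1, -2), Mul(-1, Pow(-2, 2))), Mul(-1, Add(-5, 0))), 3) = Pow(Add(Add(Rational(23, 4), 2, Mul(-1, 4)), Mul(-1, -5)), 3) = Pow(Add(Add(Rational(23, 4), 2, -4), 5), 3) = Pow(Add(Rational(15, 4), 5), 3) = Pow(Rational(35, 4), 3) = Rational(42875, 64)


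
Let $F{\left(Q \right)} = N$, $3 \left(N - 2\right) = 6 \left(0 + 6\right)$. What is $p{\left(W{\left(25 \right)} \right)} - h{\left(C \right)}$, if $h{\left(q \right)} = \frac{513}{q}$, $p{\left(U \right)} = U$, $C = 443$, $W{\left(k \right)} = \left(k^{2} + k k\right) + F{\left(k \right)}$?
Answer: $\frac{559439}{443} \approx 1262.8$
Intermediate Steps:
$N = 14$ ($N = 2 + \frac{6 \left(0 + 6\right)}{3} = 2 + \frac{6 \cdot 6}{3} = 2 + \frac{1}{3} \cdot 36 = 2 + 12 = 14$)
$F{\left(Q \right)} = 14$
$W{\left(k \right)} = 14 + 2 k^{2}$ ($W{\left(k \right)} = \left(k^{2} + k k\right) + 14 = \left(k^{2} + k^{2}\right) + 14 = 2 k^{2} + 14 = 14 + 2 k^{2}$)
$p{\left(W{\left(25 \right)} \right)} - h{\left(C \right)} = \left(14 + 2 \cdot 25^{2}\right) - \frac{513}{443} = \left(14 + 2 \cdot 625\right) - 513 \cdot \frac{1}{443} = \left(14 + 1250\right) - \frac{513}{443} = 1264 - \frac{513}{443} = \frac{559439}{443}$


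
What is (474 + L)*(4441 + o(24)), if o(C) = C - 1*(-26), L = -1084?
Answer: -2739510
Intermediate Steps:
o(C) = 26 + C (o(C) = C + 26 = 26 + C)
(474 + L)*(4441 + o(24)) = (474 - 1084)*(4441 + (26 + 24)) = -610*(4441 + 50) = -610*4491 = -2739510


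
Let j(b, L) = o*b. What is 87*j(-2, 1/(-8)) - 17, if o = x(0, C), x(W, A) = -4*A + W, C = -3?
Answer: -2105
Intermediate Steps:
x(W, A) = W - 4*A
o = 12 (o = 0 - 4*(-3) = 0 + 12 = 12)
j(b, L) = 12*b
87*j(-2, 1/(-8)) - 17 = 87*(12*(-2)) - 17 = 87*(-24) - 17 = -2088 - 17 = -2105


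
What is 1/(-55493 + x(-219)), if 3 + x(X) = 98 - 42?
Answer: -1/55440 ≈ -1.8038e-5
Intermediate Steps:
x(X) = 53 (x(X) = -3 + (98 - 42) = -3 + 56 = 53)
1/(-55493 + x(-219)) = 1/(-55493 + 53) = 1/(-55440) = -1/55440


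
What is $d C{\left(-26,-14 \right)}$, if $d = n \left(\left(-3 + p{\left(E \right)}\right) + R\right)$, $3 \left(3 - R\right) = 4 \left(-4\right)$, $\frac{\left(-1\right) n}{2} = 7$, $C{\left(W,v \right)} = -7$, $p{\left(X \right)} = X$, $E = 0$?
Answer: $\frac{1568}{3} \approx 522.67$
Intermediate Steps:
$n = -14$ ($n = \left(-2\right) 7 = -14$)
$R = \frac{25}{3}$ ($R = 3 - \frac{4 \left(-4\right)}{3} = 3 - - \frac{16}{3} = 3 + \frac{16}{3} = \frac{25}{3} \approx 8.3333$)
$d = - \frac{224}{3}$ ($d = - 14 \left(\left(-3 + 0\right) + \frac{25}{3}\right) = - 14 \left(-3 + \frac{25}{3}\right) = \left(-14\right) \frac{16}{3} = - \frac{224}{3} \approx -74.667$)
$d C{\left(-26,-14 \right)} = \left(- \frac{224}{3}\right) \left(-7\right) = \frac{1568}{3}$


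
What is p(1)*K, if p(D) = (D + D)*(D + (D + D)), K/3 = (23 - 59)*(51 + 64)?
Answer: -74520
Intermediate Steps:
K = -12420 (K = 3*((23 - 59)*(51 + 64)) = 3*(-36*115) = 3*(-4140) = -12420)
p(D) = 6*D² (p(D) = (2*D)*(D + 2*D) = (2*D)*(3*D) = 6*D²)
p(1)*K = (6*1²)*(-12420) = (6*1)*(-12420) = 6*(-12420) = -74520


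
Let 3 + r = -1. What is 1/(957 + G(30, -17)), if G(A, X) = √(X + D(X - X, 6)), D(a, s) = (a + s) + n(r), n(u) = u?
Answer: 319/305288 - I*√15/915864 ≈ 0.0010449 - 4.2288e-6*I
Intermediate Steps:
r = -4 (r = -3 - 1 = -4)
D(a, s) = -4 + a + s (D(a, s) = (a + s) - 4 = -4 + a + s)
G(A, X) = √(2 + X) (G(A, X) = √(X + (-4 + (X - X) + 6)) = √(X + (-4 + 0 + 6)) = √(X + 2) = √(2 + X))
1/(957 + G(30, -17)) = 1/(957 + √(2 - 17)) = 1/(957 + √(-15)) = 1/(957 + I*√15)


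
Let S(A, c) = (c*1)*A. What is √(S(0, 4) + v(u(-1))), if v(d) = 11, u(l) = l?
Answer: √11 ≈ 3.3166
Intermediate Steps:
S(A, c) = A*c (S(A, c) = c*A = A*c)
√(S(0, 4) + v(u(-1))) = √(0*4 + 11) = √(0 + 11) = √11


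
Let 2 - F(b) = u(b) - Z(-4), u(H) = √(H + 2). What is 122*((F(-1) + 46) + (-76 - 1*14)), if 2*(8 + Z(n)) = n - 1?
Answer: -6527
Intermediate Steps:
u(H) = √(2 + H)
Z(n) = -17/2 + n/2 (Z(n) = -8 + (n - 1)/2 = -8 + (-1 + n)/2 = -8 + (-½ + n/2) = -17/2 + n/2)
F(b) = -17/2 - √(2 + b) (F(b) = 2 - (√(2 + b) - (-17/2 + (½)*(-4))) = 2 - (√(2 + b) - (-17/2 - 2)) = 2 - (√(2 + b) - 1*(-21/2)) = 2 - (√(2 + b) + 21/2) = 2 - (21/2 + √(2 + b)) = 2 + (-21/2 - √(2 + b)) = -17/2 - √(2 + b))
122*((F(-1) + 46) + (-76 - 1*14)) = 122*(((-17/2 - √(2 - 1)) + 46) + (-76 - 1*14)) = 122*(((-17/2 - √1) + 46) + (-76 - 14)) = 122*(((-17/2 - 1*1) + 46) - 90) = 122*(((-17/2 - 1) + 46) - 90) = 122*((-19/2 + 46) - 90) = 122*(73/2 - 90) = 122*(-107/2) = -6527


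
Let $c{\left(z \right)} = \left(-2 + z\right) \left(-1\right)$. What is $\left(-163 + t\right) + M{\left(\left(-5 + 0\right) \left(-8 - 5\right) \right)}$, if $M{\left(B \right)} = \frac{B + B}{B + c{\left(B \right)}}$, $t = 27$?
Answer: $-71$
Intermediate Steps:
$c{\left(z \right)} = 2 - z$
$M{\left(B \right)} = B$ ($M{\left(B \right)} = \frac{B + B}{B - \left(-2 + B\right)} = \frac{2 B}{2} = 2 B \frac{1}{2} = B$)
$\left(-163 + t\right) + M{\left(\left(-5 + 0\right) \left(-8 - 5\right) \right)} = \left(-163 + 27\right) + \left(-5 + 0\right) \left(-8 - 5\right) = -136 - -65 = -136 + 65 = -71$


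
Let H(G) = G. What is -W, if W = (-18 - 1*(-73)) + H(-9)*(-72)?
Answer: -703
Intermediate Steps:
W = 703 (W = (-18 - 1*(-73)) - 9*(-72) = (-18 + 73) + 648 = 55 + 648 = 703)
-W = -1*703 = -703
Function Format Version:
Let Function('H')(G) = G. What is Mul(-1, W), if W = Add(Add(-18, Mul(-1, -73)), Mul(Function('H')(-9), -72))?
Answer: -703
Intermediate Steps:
W = 703 (W = Add(Add(-18, Mul(-1, -73)), Mul(-9, -72)) = Add(Add(-18, 73), 648) = Add(55, 648) = 703)
Mul(-1, W) = Mul(-1, 703) = -703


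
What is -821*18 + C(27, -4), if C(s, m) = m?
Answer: -14782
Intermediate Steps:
-821*18 + C(27, -4) = -821*18 - 4 = -14778 - 4 = -14782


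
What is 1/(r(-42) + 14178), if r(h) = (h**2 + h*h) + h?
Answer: 1/17664 ≈ 5.6612e-5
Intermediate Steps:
r(h) = h + 2*h**2 (r(h) = (h**2 + h**2) + h = 2*h**2 + h = h + 2*h**2)
1/(r(-42) + 14178) = 1/(-42*(1 + 2*(-42)) + 14178) = 1/(-42*(1 - 84) + 14178) = 1/(-42*(-83) + 14178) = 1/(3486 + 14178) = 1/17664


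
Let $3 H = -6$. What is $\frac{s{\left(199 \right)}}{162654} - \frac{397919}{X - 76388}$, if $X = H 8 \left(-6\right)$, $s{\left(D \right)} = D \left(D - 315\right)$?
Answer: $\frac{31480996249}{6204599484} \approx 5.0738$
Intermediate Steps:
$H = -2$ ($H = \frac{1}{3} \left(-6\right) = -2$)
$s{\left(D \right)} = D \left(-315 + D\right)$
$X = 96$ ($X = \left(-2\right) 8 \left(-6\right) = \left(-16\right) \left(-6\right) = 96$)
$\frac{s{\left(199 \right)}}{162654} - \frac{397919}{X - 76388} = \frac{199 \left(-315 + 199\right)}{162654} - \frac{397919}{96 - 76388} = 199 \left(-116\right) \frac{1}{162654} - \frac{397919}{96 - 76388} = \left(-23084\right) \frac{1}{162654} - \frac{397919}{-76292} = - \frac{11542}{81327} - - \frac{397919}{76292} = - \frac{11542}{81327} + \frac{397919}{76292} = \frac{31480996249}{6204599484}$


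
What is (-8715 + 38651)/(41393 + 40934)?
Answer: 29936/82327 ≈ 0.36362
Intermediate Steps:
(-8715 + 38651)/(41393 + 40934) = 29936/82327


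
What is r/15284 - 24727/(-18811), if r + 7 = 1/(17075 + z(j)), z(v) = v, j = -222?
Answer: 3183496242267/2422680465686 ≈ 1.3140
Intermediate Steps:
r = -117970/16853 (r = -7 + 1/(17075 - 222) = -7 + 1/16853 = -117970/16853 ≈ -6.9999)
r/15284 - 24727/(-18811) = -117970/16853/15284 - 24727/(-18811) = -117970/16853*1/15284 - 24727*(-1/18811) = -58985/128790626 + 24727/18811 = 3183496242267/2422680465686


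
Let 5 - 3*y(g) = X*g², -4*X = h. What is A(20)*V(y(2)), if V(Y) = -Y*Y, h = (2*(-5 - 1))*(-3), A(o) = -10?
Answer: 16810/9 ≈ 1867.8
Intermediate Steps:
h = 36 (h = (2*(-6))*(-3) = -12*(-3) = 36)
X = -9 (X = -¼*36 = -9)
y(g) = 5/3 + 3*g² (y(g) = 5/3 - (-3)*g² = 5/3 + 3*g²)
V(Y) = -Y²
A(20)*V(y(2)) = -(-10)*(5/3 + 3*2²)² = -(-10)*(5/3 + 3*4)² = -(-10)*(5/3 + 12)² = -(-10)*(41/3)² = -(-10)*1681/9 = -10*(-1681/9) = 16810/9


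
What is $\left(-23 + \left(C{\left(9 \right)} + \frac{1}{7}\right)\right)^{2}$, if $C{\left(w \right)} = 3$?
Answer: $\frac{19321}{49} \approx 394.31$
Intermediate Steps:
$\left(-23 + \left(C{\left(9 \right)} + \frac{1}{7}\right)\right)^{2} = \left(-23 + \left(3 + \frac{1}{7}\right)\right)^{2} = \left(-23 + \frac{22}{7}\right)^{2} = \left(- \frac{139}{7}\right)^{2} = \frac{19321}{49}$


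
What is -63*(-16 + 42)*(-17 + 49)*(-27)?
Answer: 1415232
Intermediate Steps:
-63*(-16 + 42)*(-17 + 49)*(-27) = -1638*32*(-27) = -63*832*(-27) = -52416*(-27) = 1415232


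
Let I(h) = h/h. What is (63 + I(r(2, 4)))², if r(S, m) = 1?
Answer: 4096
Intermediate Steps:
I(h) = 1
(63 + I(r(2, 4)))² = (63 + 1)² = 64² = 4096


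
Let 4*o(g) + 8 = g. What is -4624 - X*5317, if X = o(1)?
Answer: 18723/4 ≈ 4680.8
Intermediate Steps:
o(g) = -2 + g/4
X = -7/4 (X = -2 + (¼)*1 = -2 + ¼ = -7/4 ≈ -1.7500)
-4624 - X*5317 = -4624 - (-7)*5317/4 = -4624 - 1*(-37219/4) = -4624 + 37219/4 = 18723/4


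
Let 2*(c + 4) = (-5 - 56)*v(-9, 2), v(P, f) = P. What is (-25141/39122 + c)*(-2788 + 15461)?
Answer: 2157958440/631 ≈ 3.4199e+6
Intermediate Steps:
c = 541/2 (c = -4 + ((-5 - 56)*(-9))/2 = -4 + (-61*(-9))/2 = -4 + (½)*549 = -4 + 549/2 = 541/2 ≈ 270.50)
(-25141/39122 + c)*(-2788 + 15461) = (-25141/39122 + 541/2)*(-2788 + 15461) = (-25141*1/39122 + 541/2)*12673 = (-811/1262 + 541/2)*12673 = (170280/631)*12673 = 2157958440/631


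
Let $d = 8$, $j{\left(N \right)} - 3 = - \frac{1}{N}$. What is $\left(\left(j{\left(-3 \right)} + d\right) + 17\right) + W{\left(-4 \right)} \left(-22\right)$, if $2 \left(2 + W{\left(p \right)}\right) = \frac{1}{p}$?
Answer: $\frac{901}{12} \approx 75.083$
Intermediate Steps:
$j{\left(N \right)} = 3 - \frac{1}{N}$
$W{\left(p \right)} = -2 + \frac{1}{2 p}$
$\left(\left(j{\left(-3 \right)} + d\right) + 17\right) + W{\left(-4 \right)} \left(-22\right) = \left(\left(\left(3 - \frac{1}{-3}\right) + 8\right) + 17\right) + \left(-2 + \frac{1}{2 \left(-4\right)}\right) \left(-22\right) = \left(\left(\left(3 - - \frac{1}{3}\right) + 8\right) + 17\right) + \left(-2 + \frac{1}{2} \left(- \frac{1}{4}\right)\right) \left(-22\right) = \left(\left(\left(3 + \frac{1}{3}\right) + 8\right) + 17\right) + \left(-2 - \frac{1}{8}\right) \left(-22\right) = \left(\left(\frac{10}{3} + 8\right) + 17\right) - - \frac{187}{4} = \left(\frac{34}{3} + 17\right) + \frac{187}{4} = \frac{85}{3} + \frac{187}{4} = \frac{901}{12}$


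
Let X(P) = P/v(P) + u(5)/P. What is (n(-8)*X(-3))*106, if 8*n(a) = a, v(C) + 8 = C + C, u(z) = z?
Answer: 3233/21 ≈ 153.95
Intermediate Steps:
v(C) = -8 + 2*C (v(C) = -8 + (C + C) = -8 + 2*C)
n(a) = a/8
X(P) = 5/P + P/(-8 + 2*P) (X(P) = P/(-8 + 2*P) + 5/P = 5/P + P/(-8 + 2*P))
(n(-8)*X(-3))*106 = (((⅛)*(-8))*((½)*(-40 + (-3)² + 10*(-3))/(-3*(-4 - 3))))*106 = -(-1)*(-40 + 9 - 30)/(2*3*(-7))*106 = -(-1)*(-1)*(-61)/(2*3*7)*106 = -1*(-61/42)*106 = (61/42)*106 = 3233/21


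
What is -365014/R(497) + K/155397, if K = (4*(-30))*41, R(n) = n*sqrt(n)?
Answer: -1640/51799 - 365014*sqrt(497)/247009 ≈ -32.976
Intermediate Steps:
R(n) = n**(3/2)
K = -4920 (K = -120*41 = -4920)
-365014/R(497) + K/155397 = -365014*sqrt(497)/247009 - 4920/155397 = -365014*sqrt(497)/247009 - 4920*1/155397 = -365014*sqrt(497)/247009 - 1640/51799 = -1640/51799 - 365014*sqrt(497)/247009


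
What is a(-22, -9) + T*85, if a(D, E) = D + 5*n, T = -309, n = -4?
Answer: -26307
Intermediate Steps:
a(D, E) = -20 + D (a(D, E) = D + 5*(-4) = D - 20 = -20 + D)
a(-22, -9) + T*85 = (-20 - 22) - 309*85 = -42 - 26265 = -26307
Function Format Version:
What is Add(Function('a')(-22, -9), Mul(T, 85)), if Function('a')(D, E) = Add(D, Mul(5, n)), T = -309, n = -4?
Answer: -26307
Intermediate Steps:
Function('a')(D, E) = Add(-20, D) (Function('a')(D, E) = Add(D, Mul(5, -4)) = Add(D, -20) = Add(-20, D))
Add(Function('a')(-22, -9), Mul(T, 85)) = Add(Add(-20, -22), Mul(-309, 85)) = Add(-42, -26265) = -26307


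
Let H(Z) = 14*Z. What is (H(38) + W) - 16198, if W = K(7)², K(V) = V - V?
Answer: -15666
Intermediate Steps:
K(V) = 0
W = 0 (W = 0² = 0)
(H(38) + W) - 16198 = (14*38 + 0) - 16198 = (532 + 0) - 16198 = 532 - 16198 = -15666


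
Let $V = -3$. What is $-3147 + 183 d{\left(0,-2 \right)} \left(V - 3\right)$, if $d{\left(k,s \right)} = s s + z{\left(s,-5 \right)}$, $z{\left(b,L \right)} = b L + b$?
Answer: $-16323$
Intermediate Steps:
$z{\left(b,L \right)} = b + L b$ ($z{\left(b,L \right)} = L b + b = b + L b$)
$d{\left(k,s \right)} = s^{2} - 4 s$ ($d{\left(k,s \right)} = s s + s \left(1 - 5\right) = s^{2} + s \left(-4\right) = s^{2} - 4 s$)
$-3147 + 183 d{\left(0,-2 \right)} \left(V - 3\right) = -3147 + 183 - 2 \left(-4 - 2\right) \left(-3 - 3\right) = -3147 + 183 \left(-2\right) \left(-6\right) \left(-6\right) = -3147 + 183 \cdot 12 \left(-6\right) = -3147 + 183 \left(-72\right) = -3147 - 13176 = -16323$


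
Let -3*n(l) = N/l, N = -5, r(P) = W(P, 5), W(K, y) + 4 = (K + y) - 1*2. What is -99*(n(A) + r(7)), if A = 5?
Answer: -627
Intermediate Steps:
W(K, y) = -6 + K + y (W(K, y) = -4 + ((K + y) - 1*2) = -4 + ((K + y) - 2) = -4 + (-2 + K + y) = -6 + K + y)
r(P) = -1 + P (r(P) = -6 + P + 5 = -1 + P)
n(l) = 5/(3*l) (n(l) = -(-5)/(3*l) = 5/(3*l))
-99*(n(A) + r(7)) = -99*((5/3)/5 + (-1 + 7)) = -99*((5/3)*(⅕) + 6) = -99*(⅓ + 6) = -99*19/3 = -627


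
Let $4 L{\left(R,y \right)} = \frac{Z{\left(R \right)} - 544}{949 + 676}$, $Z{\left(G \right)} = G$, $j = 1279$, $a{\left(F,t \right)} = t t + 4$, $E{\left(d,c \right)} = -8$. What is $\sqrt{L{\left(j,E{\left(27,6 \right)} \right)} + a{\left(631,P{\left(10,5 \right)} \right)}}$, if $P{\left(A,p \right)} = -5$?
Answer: $\frac{\sqrt{492011}}{130} \approx 5.3957$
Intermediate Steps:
$a{\left(F,t \right)} = 4 + t^{2}$ ($a{\left(F,t \right)} = t^{2} + 4 = 4 + t^{2}$)
$L{\left(R,y \right)} = - \frac{136}{1625} + \frac{R}{6500}$ ($L{\left(R,y \right)} = \frac{\left(R - 544\right) \frac{1}{949 + 676}}{4} = \frac{\left(-544 + R\right) \frac{1}{1625}}{4} = \frac{- \frac{544}{1625} + \frac{R}{1625}}{4} = - \frac{136}{1625} + \frac{R}{6500}$)
$\sqrt{L{\left(j,E{\left(27,6 \right)} \right)} + a{\left(631,P{\left(10,5 \right)} \right)}} = \sqrt{\left(- \frac{136}{1625} + \frac{1}{6500} \cdot 1279\right) + \left(4 + \left(-5\right)^{2}\right)} = \sqrt{\left(- \frac{136}{1625} + \frac{1279}{6500}\right) + \left(4 + 25\right)} = \sqrt{\frac{147}{1300} + 29} = \sqrt{\frac{37847}{1300}} = \frac{\sqrt{492011}}{130}$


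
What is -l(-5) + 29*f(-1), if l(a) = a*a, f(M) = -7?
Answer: -228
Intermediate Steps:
l(a) = a²
-l(-5) + 29*f(-1) = -1*(-5)² + 29*(-7) = -1*25 - 203 = -25 - 203 = -228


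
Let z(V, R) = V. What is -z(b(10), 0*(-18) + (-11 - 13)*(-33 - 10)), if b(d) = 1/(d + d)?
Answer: -1/20 ≈ -0.050000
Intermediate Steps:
b(d) = 1/(2*d)
-z(b(10), 0*(-18) + (-11 - 13)*(-33 - 10)) = -1/(2*10) = -1*1/20 = -1/20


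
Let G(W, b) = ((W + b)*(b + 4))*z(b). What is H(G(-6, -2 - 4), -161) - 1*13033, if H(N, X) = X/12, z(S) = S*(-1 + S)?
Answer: -156557/12 ≈ -13046.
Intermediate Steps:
G(W, b) = b*(-1 + b)*(4 + b)*(W + b) (G(W, b) = ((W + b)*(b + 4))*(b*(-1 + b)) = ((W + b)*(4 + b))*(b*(-1 + b)) = ((4 + b)*(W + b))*(b*(-1 + b)) = b*(-1 + b)*(4 + b)*(W + b))
H(N, X) = X/12 (H(N, X) = X*(1/12) = X/12)
H(G(-6, -2 - 4), -161) - 1*13033 = (1/12)*(-161) - 1*13033 = -161/12 - 13033 = -156557/12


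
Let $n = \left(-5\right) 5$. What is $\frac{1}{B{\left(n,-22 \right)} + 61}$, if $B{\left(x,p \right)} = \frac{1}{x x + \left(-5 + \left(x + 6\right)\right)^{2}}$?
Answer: $\frac{1201}{73262} \approx 0.016393$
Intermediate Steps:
$n = -25$
$B{\left(x,p \right)} = \frac{1}{x^{2} + \left(1 + x\right)^{2}}$ ($B{\left(x,p \right)} = \frac{1}{x^{2} + \left(-5 + \left(6 + x\right)\right)^{2}} = \frac{1}{x^{2} + \left(1 + x\right)^{2}}$)
$\frac{1}{B{\left(n,-22 \right)} + 61} = \frac{1}{\frac{1}{\left(-25\right)^{2} + \left(1 - 25\right)^{2}} + 61} = \frac{1}{\frac{1}{625 + \left(-24\right)^{2}} + 61} = \frac{1}{\frac{1}{625 + 576} + 61} = \frac{1}{\frac{1}{1201} + 61} = \frac{1}{\frac{73262}{1201}} = \frac{1201}{73262}$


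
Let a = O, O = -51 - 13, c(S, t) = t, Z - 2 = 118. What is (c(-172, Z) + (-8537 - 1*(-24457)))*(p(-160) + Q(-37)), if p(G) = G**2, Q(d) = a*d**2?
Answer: -994736640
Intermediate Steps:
Z = 120 (Z = 2 + 118 = 120)
O = -64
a = -64
Q(d) = -64*d**2
(c(-172, Z) + (-8537 - 1*(-24457)))*(p(-160) + Q(-37)) = (120 + (-8537 - 1*(-24457)))*((-160)**2 - 64*(-37)**2) = (120 + (-8537 + 24457))*(25600 - 64*1369) = (120 + 15920)*(25600 - 87616) = 16040*(-62016) = -994736640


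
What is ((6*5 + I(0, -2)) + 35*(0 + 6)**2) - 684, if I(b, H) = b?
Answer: 606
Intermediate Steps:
((6*5 + I(0, -2)) + 35*(0 + 6)**2) - 684 = ((6*5 + 0) + 35*(0 + 6)**2) - 684 = ((30 + 0) + 35*6**2) - 684 = (30 + 35*36) - 684 = (30 + 1260) - 684 = 1290 - 684 = 606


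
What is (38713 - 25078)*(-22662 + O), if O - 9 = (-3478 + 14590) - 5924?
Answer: -238135275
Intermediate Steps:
O = 5197 (O = 9 + ((-3478 + 14590) - 5924) = 9 + (11112 - 5924) = 9 + 5188 = 5197)
(38713 - 25078)*(-22662 + O) = (38713 - 25078)*(-22662 + 5197) = 13635*(-17465) = -238135275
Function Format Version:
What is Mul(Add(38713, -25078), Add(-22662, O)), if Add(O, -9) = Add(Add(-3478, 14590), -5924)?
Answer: -238135275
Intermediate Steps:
O = 5197 (O = Add(9, Add(Add(-3478, 14590), -5924)) = Add(9, Add(11112, -5924)) = Add(9, 5188) = 5197)
Mul(Add(38713, -25078), Add(-22662, O)) = Mul(Add(38713, -25078), Add(-22662, 5197)) = Mul(13635, -17465) = -238135275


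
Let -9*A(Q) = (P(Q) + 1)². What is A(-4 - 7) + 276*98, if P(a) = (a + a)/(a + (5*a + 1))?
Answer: 114276959/4225 ≈ 27048.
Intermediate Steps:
P(a) = 2*a/(1 + 6*a) (P(a) = (2*a)/(a + (1 + 5*a)) = (2*a)/(1 + 6*a) = 2*a/(1 + 6*a))
A(Q) = -(1 + 2*Q/(1 + 6*Q))²/9 (A(Q) = -(2*Q/(1 + 6*Q) + 1)²/9 = -(1 + 2*Q/(1 + 6*Q))²/9)
A(-4 - 7) + 276*98 = -(1 + 8*(-4 - 7))²/(9*(1 + 6*(-4 - 7))²) + 276*98 = -(1 + 8*(-11))²/(9*(1 + 6*(-11))²) + 27048 = -(1 - 88)²/(9*(1 - 66)²) + 27048 = -⅑*(-87)²/(-65)² + 27048 = -⅑*1/4225*7569 + 27048 = -841/4225 + 27048 = 114276959/4225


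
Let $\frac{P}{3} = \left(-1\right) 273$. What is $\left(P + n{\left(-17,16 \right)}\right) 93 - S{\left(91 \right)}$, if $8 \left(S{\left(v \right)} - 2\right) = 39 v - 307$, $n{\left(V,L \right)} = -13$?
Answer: $- \frac{311133}{4} \approx -77783.0$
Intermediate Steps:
$P = -819$ ($P = 3 \left(\left(-1\right) 273\right) = 3 \left(-273\right) = -819$)
$S{\left(v \right)} = - \frac{291}{8} + \frac{39 v}{8}$ ($S{\left(v \right)} = 2 + \frac{39 v - 307}{8} = 2 + \frac{-307 + 39 v}{8} = 2 + \left(- \frac{307}{8} + \frac{39 v}{8}\right) = - \frac{291}{8} + \frac{39 v}{8}$)
$\left(P + n{\left(-17,16 \right)}\right) 93 - S{\left(91 \right)} = \left(-819 - 13\right) 93 - \left(- \frac{291}{8} + \frac{39}{8} \cdot 91\right) = \left(-832\right) 93 - \left(- \frac{291}{8} + \frac{3549}{8}\right) = -77376 - \frac{1629}{4} = - \frac{311133}{4}$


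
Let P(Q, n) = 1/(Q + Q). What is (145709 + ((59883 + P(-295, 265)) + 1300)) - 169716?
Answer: 21933839/590 ≈ 37176.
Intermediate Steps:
P(Q, n) = 1/(2*Q)
(145709 + ((59883 + P(-295, 265)) + 1300)) - 169716 = (145709 + ((59883 + (1/2)/(-295)) + 1300)) - 169716 = (145709 + ((59883 + (1/2)*(-1/295)) + 1300)) - 169716 = (145709 + ((59883 - 1/590) + 1300)) - 169716 = (145709 + (35330969/590 + 1300)) - 169716 = (145709 + 36097969/590) - 169716 = 122066279/590 - 169716 = 21933839/590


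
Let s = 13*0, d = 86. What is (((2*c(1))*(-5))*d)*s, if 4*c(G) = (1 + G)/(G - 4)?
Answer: 0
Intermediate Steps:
c(G) = (1 + G)/(4*(-4 + G)) (c(G) = ((1 + G)/(G - 4))/4 = ((1 + G)/(-4 + G))/4 = (1 + G)/(4*(-4 + G)))
s = 0
(((2*c(1))*(-5))*d)*s = (((2*((1 + 1)/(4*(-4 + 1))))*(-5))*86)*0 = (((2*((¼)*2/(-3)))*(-5))*86)*0 = (((2*((¼)*(-⅓)*2))*(-5))*86)*0 = (((2*(-⅙))*(-5))*86)*0 = (-⅓*(-5)*86)*0 = ((5/3)*86)*0 = (430/3)*0 = 0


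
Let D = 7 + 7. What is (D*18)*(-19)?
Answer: -4788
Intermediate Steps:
D = 14
(D*18)*(-19) = (14*18)*(-19) = 252*(-19) = -4788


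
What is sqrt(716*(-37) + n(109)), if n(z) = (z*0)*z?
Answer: 2*I*sqrt(6623) ≈ 162.76*I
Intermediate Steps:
n(z) = 0 (n(z) = 0*z = 0)
sqrt(716*(-37) + n(109)) = sqrt(716*(-37) + 0) = sqrt(-26492 + 0) = sqrt(-26492) = 2*I*sqrt(6623)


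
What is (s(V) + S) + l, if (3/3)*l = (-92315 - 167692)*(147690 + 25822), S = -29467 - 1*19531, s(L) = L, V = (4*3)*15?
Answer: -45114383402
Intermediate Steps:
V = 180 (V = 12*15 = 180)
S = -48998 (S = -29467 - 19531 = -48998)
l = -45114334584 (l = (-92315 - 167692)*(147690 + 25822) = -260007*173512 = -45114334584)
(s(V) + S) + l = (180 - 48998) - 45114334584 = -48818 - 45114334584 = -45114383402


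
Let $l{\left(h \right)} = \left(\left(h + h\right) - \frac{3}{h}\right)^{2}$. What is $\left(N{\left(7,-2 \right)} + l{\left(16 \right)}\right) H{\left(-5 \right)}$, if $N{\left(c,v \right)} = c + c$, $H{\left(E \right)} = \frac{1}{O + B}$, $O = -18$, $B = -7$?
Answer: $- \frac{52533}{1280} \approx -41.041$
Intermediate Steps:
$H{\left(E \right)} = - \frac{1}{25}$ ($H{\left(E \right)} = \frac{1}{-18 - 7} = \frac{1}{-25} = - \frac{1}{25}$)
$N{\left(c,v \right)} = 2 c$
$l{\left(h \right)} = \left(- \frac{3}{h} + 2 h\right)^{2}$ ($l{\left(h \right)} = \left(2 h - \frac{3}{h}\right)^{2} = \left(- \frac{3}{h} + 2 h\right)^{2}$)
$\left(N{\left(7,-2 \right)} + l{\left(16 \right)}\right) H{\left(-5 \right)} = \left(2 \cdot 7 + \frac{\left(-3 + 2 \cdot 16^{2}\right)^{2}}{256}\right) \left(- \frac{1}{25}\right) = \left(14 + \frac{\left(-3 + 2 \cdot 256\right)^{2}}{256}\right) \left(- \frac{1}{25}\right) = \left(14 + \frac{\left(-3 + 512\right)^{2}}{256}\right) \left(- \frac{1}{25}\right) = \left(14 + \frac{509^{2}}{256}\right) \left(- \frac{1}{25}\right) = \left(14 + \frac{1}{256} \cdot 259081\right) \left(- \frac{1}{25}\right) = \left(14 + \frac{259081}{256}\right) \left(- \frac{1}{25}\right) = \frac{262665}{256} \left(- \frac{1}{25}\right) = - \frac{52533}{1280}$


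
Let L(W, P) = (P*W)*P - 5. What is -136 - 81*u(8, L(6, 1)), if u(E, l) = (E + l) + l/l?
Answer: -946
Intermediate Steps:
L(W, P) = -5 + W*P² (L(W, P) = W*P² - 5 = -5 + W*P²)
u(E, l) = 1 + E + l (u(E, l) = (E + l) + 1 = 1 + E + l)
-136 - 81*u(8, L(6, 1)) = -136 - 81*(1 + 8 + (-5 + 6*1²)) = -136 - 81*(1 + 8 + (-5 + 6*1)) = -136 - 81*(1 + 8 + (-5 + 6)) = -136 - 81*(1 + 8 + 1) = -136 - 81*10 = -136 - 810 = -946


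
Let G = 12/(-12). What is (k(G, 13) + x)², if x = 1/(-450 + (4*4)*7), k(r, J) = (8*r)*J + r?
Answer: 1259611081/114244 ≈ 11026.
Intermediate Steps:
G = -1 (G = 12*(-1/12) = -1)
k(r, J) = r + 8*J*r (k(r, J) = 8*J*r + r = r + 8*J*r)
x = -1/338 (x = 1/(-450 + 16*7) = 1/(-450 + 112) = 1/(-338) = -1/338 ≈ -0.0029586)
(k(G, 13) + x)² = (-(1 + 8*13) - 1/338)² = (-(1 + 104) - 1/338)² = (-1*105 - 1/338)² = (-105 - 1/338)² = (-35491/338)² = 1259611081/114244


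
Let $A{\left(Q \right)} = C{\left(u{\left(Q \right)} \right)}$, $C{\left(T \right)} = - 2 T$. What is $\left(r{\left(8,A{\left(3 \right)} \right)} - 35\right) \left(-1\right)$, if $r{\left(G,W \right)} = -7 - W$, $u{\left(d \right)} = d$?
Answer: $36$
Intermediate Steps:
$A{\left(Q \right)} = - 2 Q$
$\left(r{\left(8,A{\left(3 \right)} \right)} - 35\right) \left(-1\right) = \left(\left(-7 - \left(-2\right) 3\right) - 35\right) \left(-1\right) = \left(\left(-7 - -6\right) - 35\right) \left(-1\right) = \left(\left(-7 + 6\right) - 35\right) \left(-1\right) = \left(-1 - 35\right) \left(-1\right) = \left(-36\right) \left(-1\right) = 36$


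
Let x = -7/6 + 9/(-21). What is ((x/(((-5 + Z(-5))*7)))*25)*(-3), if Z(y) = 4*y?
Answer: -67/98 ≈ -0.68367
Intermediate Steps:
x = -67/42 (x = -7*⅙ + 9*(-1/21) = -7/6 - 3/7 = -67/42 ≈ -1.5952)
((x/(((-5 + Z(-5))*7)))*25)*(-3) = (-67*1/(7*(-5 + 4*(-5)))/42*25)*(-3) = (-67*1/(7*(-5 - 20))/42*25)*(-3) = (-67/(42*((-25*7)))*25)*(-3) = (-67/42/(-175)*25)*(-3) = (-67/42*(-1/175)*25)*(-3) = ((67/7350)*25)*(-3) = (67/294)*(-3) = -67/98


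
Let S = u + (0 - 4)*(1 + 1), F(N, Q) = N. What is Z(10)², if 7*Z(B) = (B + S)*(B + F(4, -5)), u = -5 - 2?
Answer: 100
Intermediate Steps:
u = -7
S = -15 (S = -7 + (0 - 4)*(1 + 1) = -7 - 4*2 = -7 - 8 = -15)
Z(B) = (-15 + B)*(4 + B)/7 (Z(B) = ((B - 15)*(B + 4))/7 = ((-15 + B)*(4 + B))/7 = (-15 + B)*(4 + B)/7)
Z(10)² = (-60/7 - 11/7*10 + (⅐)*10²)² = (-60/7 - 110/7 + (⅐)*100)² = (-60/7 - 110/7 + 100/7)² = (-10)² = 100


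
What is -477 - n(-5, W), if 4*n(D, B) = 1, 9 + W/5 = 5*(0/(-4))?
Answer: -1909/4 ≈ -477.25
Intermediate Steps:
W = -45 (W = -45 + 5*(5*(0/(-4))) = -45 + 5*(5*(0*(-¼))) = -45 + 5*(5*0) = -45 + 5*0 = -45 + 0 = -45)
n(D, B) = ¼ (n(D, B) = (¼)*1 = ¼)
-477 - n(-5, W) = -477 - 1*¼ = -477 - ¼ = -1909/4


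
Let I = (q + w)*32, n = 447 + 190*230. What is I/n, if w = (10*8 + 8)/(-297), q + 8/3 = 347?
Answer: 297248/1191969 ≈ 0.24938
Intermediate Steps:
q = 1033/3 (q = -8/3 + 347 = 1033/3 ≈ 344.33)
w = -8/27 (w = (80 + 8)*(-1/297) = 88*(-1/297) = -8/27 ≈ -0.29630)
n = 44147 (n = 447 + 43700 = 44147)
I = 297248/27 (I = (1033/3 - 8/27)*32 = (9289/27)*32 = 297248/27 ≈ 11009.)
I/n = (297248/27)/44147 = (297248/27)*(1/44147) = 297248/1191969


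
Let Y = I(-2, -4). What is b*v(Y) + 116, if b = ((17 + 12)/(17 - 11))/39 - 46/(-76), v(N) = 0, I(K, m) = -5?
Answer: 116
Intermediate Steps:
Y = -5
b = 1621/2223 (b = (29/6)*(1/39) - 46*(-1/76) = (29*(⅙))*(1/39) + 23/38 = (29/6)*(1/39) + 23/38 = 29/234 + 23/38 = 1621/2223 ≈ 0.72919)
b*v(Y) + 116 = (1621/2223)*0 + 116 = 0 + 116 = 116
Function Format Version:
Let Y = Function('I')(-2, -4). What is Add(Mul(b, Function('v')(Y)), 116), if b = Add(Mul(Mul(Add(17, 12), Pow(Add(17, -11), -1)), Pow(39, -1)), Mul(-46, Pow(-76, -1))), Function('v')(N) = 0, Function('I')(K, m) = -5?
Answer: 116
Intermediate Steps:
Y = -5
b = Rational(1621, 2223) (b = Add(Mul(Mul(29, Pow(6, -1)), Rational(1, 39)), Mul(-46, Rational(-1, 76))) = Add(Mul(Mul(29, Rational(1, 6)), Rational(1, 39)), Rational(23, 38)) = Add(Mul(Rational(29, 6), Rational(1, 39)), Rational(23, 38)) = Add(Rational(29, 234), Rational(23, 38)) = Rational(1621, 2223) ≈ 0.72919)
Add(Mul(b, Function('v')(Y)), 116) = Add(Mul(Rational(1621, 2223), 0), 116) = Add(0, 116) = 116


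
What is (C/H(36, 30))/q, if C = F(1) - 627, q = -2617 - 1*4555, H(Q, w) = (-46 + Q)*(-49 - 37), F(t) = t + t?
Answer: 125/1233584 ≈ 0.00010133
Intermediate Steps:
F(t) = 2*t
H(Q, w) = 3956 - 86*Q (H(Q, w) = (-46 + Q)*(-86) = 3956 - 86*Q)
q = -7172 (q = -2617 - 4555 = -7172)
C = -625 (C = 2*1 - 627 = 2 - 627 = -625)
(C/H(36, 30))/q = -625/(3956 - 86*36)/(-7172) = -625/(3956 - 3096)*(-1/7172) = -625/860*(-1/7172) = -625*1/860*(-1/7172) = -125/172*(-1/7172) = 125/1233584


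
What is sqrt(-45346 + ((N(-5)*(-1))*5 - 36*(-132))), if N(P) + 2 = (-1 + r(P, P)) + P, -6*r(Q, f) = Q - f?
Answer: 3*I*sqrt(4506) ≈ 201.38*I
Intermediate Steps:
r(Q, f) = -Q/6 + f/6 (r(Q, f) = -(Q - f)/6 = -Q/6 + f/6)
N(P) = -3 + P (N(P) = -2 + ((-1 + (-P/6 + P/6)) + P) = -2 + ((-1 + 0) + P) = -2 + (-1 + P) = -3 + P)
sqrt(-45346 + ((N(-5)*(-1))*5 - 36*(-132))) = sqrt(-45346 + (((-3 - 5)*(-1))*5 - 36*(-132))) = sqrt(-45346 + (-8*(-1)*5 - 1*(-4752))) = sqrt(-45346 + (8*5 + 4752)) = sqrt(-45346 + (40 + 4752)) = sqrt(-45346 + 4792) = sqrt(-40554) = 3*I*sqrt(4506)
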